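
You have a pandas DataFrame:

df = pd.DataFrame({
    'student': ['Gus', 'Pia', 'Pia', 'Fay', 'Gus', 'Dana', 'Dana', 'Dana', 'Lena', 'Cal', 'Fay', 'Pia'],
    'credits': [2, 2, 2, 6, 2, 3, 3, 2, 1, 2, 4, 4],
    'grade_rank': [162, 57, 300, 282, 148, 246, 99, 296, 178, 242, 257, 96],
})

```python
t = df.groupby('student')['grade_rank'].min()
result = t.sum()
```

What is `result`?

group by student, min of grade_rank:
student
Cal     242
Dana     99
Fay     257
Gus     148
Lena    178
Pia      57
Name: grade_rank, dtype: int64
sum of the resulting series → 981

981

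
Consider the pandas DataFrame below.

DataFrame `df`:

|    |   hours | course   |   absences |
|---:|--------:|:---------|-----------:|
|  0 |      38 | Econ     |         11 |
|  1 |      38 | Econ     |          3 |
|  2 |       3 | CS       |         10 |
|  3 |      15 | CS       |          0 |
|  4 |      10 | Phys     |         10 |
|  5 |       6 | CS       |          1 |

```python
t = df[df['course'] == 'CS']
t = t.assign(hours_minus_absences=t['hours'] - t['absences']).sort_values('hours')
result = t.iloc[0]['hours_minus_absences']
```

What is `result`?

filter rows where course == 'CS':
   hours course  absences
2      3     CS        10
3     15     CS         0
5      6     CS         1
add column hours_minus_absences = t['hours'] - t['absences']:
   hours course  absences  hours_minus_absences
2      3     CS        10                    -7
3     15     CS         0                    15
5      6     CS         1                     5
sort by hours:
   hours course  absences  hours_minus_absences
2      3     CS        10                    -7
5      6     CS         1                     5
3     15     CS         0                    15
The value at position 0, column 'hours_minus_absences' is -7.

-7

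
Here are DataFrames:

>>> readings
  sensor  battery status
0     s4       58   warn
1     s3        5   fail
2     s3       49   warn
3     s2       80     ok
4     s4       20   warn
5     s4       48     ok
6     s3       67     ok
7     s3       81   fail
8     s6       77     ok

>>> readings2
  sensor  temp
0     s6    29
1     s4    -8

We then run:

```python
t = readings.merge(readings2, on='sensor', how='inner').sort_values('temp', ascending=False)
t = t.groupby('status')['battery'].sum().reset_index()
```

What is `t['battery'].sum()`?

merge on 'sensor' (how='inner') → 4 rows:
  sensor  battery status  temp
0     s4       58   warn    -8
1     s4       20   warn    -8
2     s4       48     ok    -8
3     s6       77     ok    29
sort by temp descending:
  sensor  battery status  temp
3     s6       77     ok    29
0     s4       58   warn    -8
1     s4       20   warn    -8
2     s4       48     ok    -8
group by status, sum of battery:
status
ok      125
warn     78
Name: battery, dtype: int64
reset_index():
  status  battery
0     ok      125
1   warn       78

203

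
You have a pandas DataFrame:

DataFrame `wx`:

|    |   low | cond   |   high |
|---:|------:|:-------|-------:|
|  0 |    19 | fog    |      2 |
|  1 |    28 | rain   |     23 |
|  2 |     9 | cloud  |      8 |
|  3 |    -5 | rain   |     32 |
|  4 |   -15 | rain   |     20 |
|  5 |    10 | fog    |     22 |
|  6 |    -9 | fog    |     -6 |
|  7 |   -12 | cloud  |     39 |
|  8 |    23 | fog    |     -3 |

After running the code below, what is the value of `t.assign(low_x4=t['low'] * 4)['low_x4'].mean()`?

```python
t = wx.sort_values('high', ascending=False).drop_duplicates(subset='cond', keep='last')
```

-20.0

sort by high descending:
   low   cond  high
7  -12  cloud    39
3   -5   rain    32
1   28   rain    23
5   10    fog    22
4  -15   rain    20
2    9  cloud     8
0   19    fog     2
8   23    fog    -3
6   -9    fog    -6
drop duplicate cond (keep=last):
   low   cond  high
4  -15   rain    20
2    9  cloud     8
6   -9    fog    -6
add column low_x4 = t['low'] * 4:
   low   cond  high  low_x4
4  -15   rain    20     -60
2    9  cloud     8      36
6   -9    fog    -6     -36
The mean of column 'low_x4' is -20.0.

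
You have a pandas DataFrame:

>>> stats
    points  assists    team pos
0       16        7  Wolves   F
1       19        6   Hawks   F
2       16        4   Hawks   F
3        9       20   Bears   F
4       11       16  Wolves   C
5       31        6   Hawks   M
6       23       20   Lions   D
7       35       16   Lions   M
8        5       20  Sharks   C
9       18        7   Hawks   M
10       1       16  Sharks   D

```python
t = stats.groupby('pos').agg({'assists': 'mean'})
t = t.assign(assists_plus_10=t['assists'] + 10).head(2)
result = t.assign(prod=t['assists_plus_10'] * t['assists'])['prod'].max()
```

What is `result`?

504.0

group by pos, mean of assists:
       assists
pos           
C    18.000000
D    18.000000
F     9.250000
M     9.666667
add column assists_plus_10 = t['assists'] + 10:
       assists  assists_plus_10
pos                            
C    18.000000        28.000000
D    18.000000        28.000000
F     9.250000        19.250000
M     9.666667        19.666667
take first 2 rows:
     assists  assists_plus_10
pos                          
C       18.0             28.0
D       18.0             28.0
add column prod = t['assists_plus_10'] * t['assists']:
     assists  assists_plus_10   prod
pos                                 
C       18.0             28.0  504.0
D       18.0             28.0  504.0
Finally, max of column 'prod' = 504.0.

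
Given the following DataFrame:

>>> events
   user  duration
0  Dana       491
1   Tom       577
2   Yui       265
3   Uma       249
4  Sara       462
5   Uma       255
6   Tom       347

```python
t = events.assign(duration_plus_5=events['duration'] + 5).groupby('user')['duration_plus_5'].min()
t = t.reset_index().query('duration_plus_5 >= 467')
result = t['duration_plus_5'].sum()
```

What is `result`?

add column duration_plus_5 = events['duration'] + 5:
   user  duration  duration_plus_5
0  Dana       491              496
1   Tom       577              582
2   Yui       265              270
3   Uma       249              254
4  Sara       462              467
5   Uma       255              260
6   Tom       347              352
group by user, min of duration_plus_5:
user
Dana    496
Sara    467
Tom     352
Uma     254
Yui     270
Name: duration_plus_5, dtype: int64
reset_index():
   user  duration_plus_5
0  Dana              496
1  Sara              467
2   Tom              352
3   Uma              254
4   Yui              270
filter rows where duration_plus_5 >= 467:
   user  duration_plus_5
0  Dana              496
1  Sara              467
The sum of column 'duration_plus_5' is 963.

963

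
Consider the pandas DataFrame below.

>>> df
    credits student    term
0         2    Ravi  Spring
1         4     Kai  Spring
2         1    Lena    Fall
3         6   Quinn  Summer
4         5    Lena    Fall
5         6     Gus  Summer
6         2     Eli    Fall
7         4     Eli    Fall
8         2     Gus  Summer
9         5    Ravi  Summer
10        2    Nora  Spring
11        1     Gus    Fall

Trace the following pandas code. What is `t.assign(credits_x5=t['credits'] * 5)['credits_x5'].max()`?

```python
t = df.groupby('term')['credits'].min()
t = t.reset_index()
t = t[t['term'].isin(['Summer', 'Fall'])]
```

group by term, min of credits:
term
Fall      1
Spring    2
Summer    2
Name: credits, dtype: int64
reset_index():
     term  credits
0    Fall        1
1  Spring        2
2  Summer        2
filter rows where term in ['Summer', 'Fall']:
     term  credits
0    Fall        1
2  Summer        2
add column credits_x5 = t['credits'] * 5:
     term  credits  credits_x5
0    Fall        1           5
2  Summer        2          10
So max() = 10.

10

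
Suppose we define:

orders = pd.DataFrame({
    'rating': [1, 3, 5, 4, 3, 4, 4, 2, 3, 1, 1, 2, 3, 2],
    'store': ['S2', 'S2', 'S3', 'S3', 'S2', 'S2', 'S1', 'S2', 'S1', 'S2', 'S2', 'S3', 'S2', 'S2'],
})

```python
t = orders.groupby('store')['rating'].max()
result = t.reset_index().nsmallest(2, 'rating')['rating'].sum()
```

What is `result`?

8

group by store, max of rating:
store
S1    4
S2    4
S3    5
Name: rating, dtype: int64
reset_index():
  store  rating
0    S1       4
1    S2       4
2    S3       5
take 2 rows with smallest rating:
  store  rating
0    S1       4
1    S2       4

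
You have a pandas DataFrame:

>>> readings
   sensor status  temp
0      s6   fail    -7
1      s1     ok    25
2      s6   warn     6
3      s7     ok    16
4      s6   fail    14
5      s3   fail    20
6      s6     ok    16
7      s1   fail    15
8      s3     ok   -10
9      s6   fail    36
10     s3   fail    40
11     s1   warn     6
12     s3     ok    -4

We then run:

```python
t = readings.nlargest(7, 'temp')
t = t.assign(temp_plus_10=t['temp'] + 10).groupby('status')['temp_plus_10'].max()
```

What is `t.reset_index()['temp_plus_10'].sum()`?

take 7 rows with largest temp:
   sensor status  temp
10     s3   fail    40
9      s6   fail    36
1      s1     ok    25
5      s3   fail    20
3      s7     ok    16
6      s6     ok    16
7      s1   fail    15
add column temp_plus_10 = t['temp'] + 10:
   sensor status  temp  temp_plus_10
10     s3   fail    40            50
9      s6   fail    36            46
1      s1     ok    25            35
5      s3   fail    20            30
3      s7     ok    16            26
6      s6     ok    16            26
7      s1   fail    15            25
group by status, max of temp_plus_10:
status
fail    50
ok      35
Name: temp_plus_10, dtype: int64
reset_index():
  status  temp_plus_10
0   fail            50
1     ok            35
So sum() = 85.

85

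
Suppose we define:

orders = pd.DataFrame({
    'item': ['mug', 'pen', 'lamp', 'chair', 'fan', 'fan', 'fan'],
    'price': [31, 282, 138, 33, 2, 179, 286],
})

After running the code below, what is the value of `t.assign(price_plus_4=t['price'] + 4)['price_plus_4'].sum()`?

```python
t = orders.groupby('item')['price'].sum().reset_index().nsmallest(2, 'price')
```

group by item, sum of price:
item
chair     33
fan      467
lamp     138
mug       31
pen      282
Name: price, dtype: int64
reset_index():
    item  price
0  chair     33
1    fan    467
2   lamp    138
3    mug     31
4    pen    282
take 2 rows with smallest price:
    item  price
3    mug     31
0  chair     33
add column price_plus_4 = t['price'] + 4:
    item  price  price_plus_4
3    mug     31            35
0  chair     33            37

72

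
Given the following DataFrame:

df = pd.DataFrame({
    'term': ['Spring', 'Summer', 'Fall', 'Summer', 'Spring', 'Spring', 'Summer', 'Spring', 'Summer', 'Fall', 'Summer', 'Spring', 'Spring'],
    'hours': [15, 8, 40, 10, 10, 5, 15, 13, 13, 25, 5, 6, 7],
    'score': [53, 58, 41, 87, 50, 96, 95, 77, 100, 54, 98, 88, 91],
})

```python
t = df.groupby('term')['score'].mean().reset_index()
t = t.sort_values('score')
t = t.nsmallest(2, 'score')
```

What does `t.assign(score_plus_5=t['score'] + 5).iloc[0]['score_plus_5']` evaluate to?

52.5

group by term, mean of score:
term
Fall      47.500000
Spring    75.833333
Summer    87.600000
Name: score, dtype: float64
reset_index():
     term      score
0    Fall  47.500000
1  Spring  75.833333
2  Summer  87.600000
sort by score:
     term      score
0    Fall  47.500000
1  Spring  75.833333
2  Summer  87.600000
take 2 rows with smallest score:
     term      score
0    Fall  47.500000
1  Spring  75.833333
add column score_plus_5 = t['score'] + 5:
     term      score  score_plus_5
0    Fall  47.500000     52.500000
1  Spring  75.833333     80.833333
Reading off the value at position 0, column 'score_plus_5', we get 52.5.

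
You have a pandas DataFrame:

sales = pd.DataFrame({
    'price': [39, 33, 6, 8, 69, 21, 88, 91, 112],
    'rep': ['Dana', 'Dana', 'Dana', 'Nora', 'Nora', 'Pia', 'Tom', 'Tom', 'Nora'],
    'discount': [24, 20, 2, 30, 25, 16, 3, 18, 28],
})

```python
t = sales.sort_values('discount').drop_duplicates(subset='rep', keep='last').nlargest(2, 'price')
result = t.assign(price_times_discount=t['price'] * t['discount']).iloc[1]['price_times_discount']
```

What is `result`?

sort by discount:
   price   rep  discount
2      6  Dana         2
6     88   Tom         3
5     21   Pia        16
7     91   Tom        18
1     33  Dana        20
0     39  Dana        24
4     69  Nora        25
8    112  Nora        28
3      8  Nora        30
drop duplicate rep (keep=last):
   price   rep  discount
5     21   Pia        16
7     91   Tom        18
0     39  Dana        24
3      8  Nora        30
take 2 rows with largest price:
   price   rep  discount
7     91   Tom        18
0     39  Dana        24
add column price_times_discount = t['price'] * t['discount']:
   price   rep  discount  price_times_discount
7     91   Tom        18                  1638
0     39  Dana        24                   936
So iloc[1]['price_times_discount'] = 936.

936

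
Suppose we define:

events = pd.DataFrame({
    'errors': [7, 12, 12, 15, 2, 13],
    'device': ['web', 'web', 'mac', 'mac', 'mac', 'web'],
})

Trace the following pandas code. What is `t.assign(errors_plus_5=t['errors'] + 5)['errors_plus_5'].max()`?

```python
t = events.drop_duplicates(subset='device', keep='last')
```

drop duplicate device (keep=last):
   errors device
4       2    mac
5      13    web
add column errors_plus_5 = t['errors'] + 5:
   errors device  errors_plus_5
4       2    mac              7
5      13    web             18

18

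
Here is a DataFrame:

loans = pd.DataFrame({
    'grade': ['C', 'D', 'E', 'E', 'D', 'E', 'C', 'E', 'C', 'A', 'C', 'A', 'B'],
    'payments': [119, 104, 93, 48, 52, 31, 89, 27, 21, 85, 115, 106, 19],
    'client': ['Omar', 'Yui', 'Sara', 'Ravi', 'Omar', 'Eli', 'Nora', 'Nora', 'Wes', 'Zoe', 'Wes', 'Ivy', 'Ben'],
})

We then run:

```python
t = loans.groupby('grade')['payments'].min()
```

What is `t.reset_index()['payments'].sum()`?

204

group by grade, min of payments:
grade
A    85
B    19
C    21
D    52
E    27
Name: payments, dtype: int64
reset_index():
  grade  payments
0     A        85
1     B        19
2     C        21
3     D        52
4     E        27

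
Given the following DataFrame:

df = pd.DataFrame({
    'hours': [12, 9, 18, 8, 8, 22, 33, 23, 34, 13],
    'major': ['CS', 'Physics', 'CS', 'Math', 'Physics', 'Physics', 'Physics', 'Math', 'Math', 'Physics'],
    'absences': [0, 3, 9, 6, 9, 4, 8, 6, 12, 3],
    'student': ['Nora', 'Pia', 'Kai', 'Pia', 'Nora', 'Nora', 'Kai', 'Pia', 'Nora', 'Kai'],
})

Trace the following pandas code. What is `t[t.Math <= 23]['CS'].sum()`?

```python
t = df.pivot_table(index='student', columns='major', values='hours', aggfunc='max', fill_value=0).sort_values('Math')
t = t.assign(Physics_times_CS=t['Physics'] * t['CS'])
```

pivot: rows=student, cols=major, max(hours):
major    CS  Math  Physics
student                   
Kai      18     0       33
Nora     12    34       22
Pia       0    23        9
sort by Math:
major    CS  Math  Physics
student                   
Kai      18     0       33
Pia       0    23        9
Nora     12    34       22
add column Physics_times_CS = t['Physics'] * t['CS']:
major    CS  Math  Physics  Physics_times_CS
student                                     
Kai      18     0       33               594
Pia       0    23        9                 0
Nora     12    34       22               264
filter rows where Math <= 23:
major    CS  Math  Physics  Physics_times_CS
student                                     
Kai      18     0       33               594
Pia       0    23        9                 0
Reading off the sum of column 'CS', we get 18.

18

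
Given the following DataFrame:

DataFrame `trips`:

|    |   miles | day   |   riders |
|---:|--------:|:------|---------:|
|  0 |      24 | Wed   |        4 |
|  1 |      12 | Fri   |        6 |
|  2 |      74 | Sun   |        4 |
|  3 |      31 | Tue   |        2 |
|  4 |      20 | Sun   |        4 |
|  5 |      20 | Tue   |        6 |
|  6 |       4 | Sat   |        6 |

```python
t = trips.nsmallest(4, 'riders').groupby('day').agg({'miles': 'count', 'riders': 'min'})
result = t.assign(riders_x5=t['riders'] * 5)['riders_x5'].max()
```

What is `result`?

20

take 4 rows with smallest riders:
   miles  day  riders
3     31  Tue       2
0     24  Wed       4
2     74  Sun       4
4     20  Sun       4
group by day: count(miles), min(riders):
     miles  riders
day               
Sun      2       4
Tue      1       2
Wed      1       4
add column riders_x5 = t['riders'] * 5:
     miles  riders  riders_x5
day                          
Sun      2       4         20
Tue      1       2         10
Wed      1       4         20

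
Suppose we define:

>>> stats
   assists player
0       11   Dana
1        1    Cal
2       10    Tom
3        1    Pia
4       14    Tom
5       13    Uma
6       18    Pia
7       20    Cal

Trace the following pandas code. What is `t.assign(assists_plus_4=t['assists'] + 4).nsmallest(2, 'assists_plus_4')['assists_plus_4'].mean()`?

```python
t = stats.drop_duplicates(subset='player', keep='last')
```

drop duplicate player (keep=last):
   assists player
0       11   Dana
4       14    Tom
5       13    Uma
6       18    Pia
7       20    Cal
add column assists_plus_4 = t['assists'] + 4:
   assists player  assists_plus_4
0       11   Dana              15
4       14    Tom              18
5       13    Uma              17
6       18    Pia              22
7       20    Cal              24
take 2 rows with smallest assists_plus_4:
   assists player  assists_plus_4
0       11   Dana              15
5       13    Uma              17
Hence 16.0.

16.0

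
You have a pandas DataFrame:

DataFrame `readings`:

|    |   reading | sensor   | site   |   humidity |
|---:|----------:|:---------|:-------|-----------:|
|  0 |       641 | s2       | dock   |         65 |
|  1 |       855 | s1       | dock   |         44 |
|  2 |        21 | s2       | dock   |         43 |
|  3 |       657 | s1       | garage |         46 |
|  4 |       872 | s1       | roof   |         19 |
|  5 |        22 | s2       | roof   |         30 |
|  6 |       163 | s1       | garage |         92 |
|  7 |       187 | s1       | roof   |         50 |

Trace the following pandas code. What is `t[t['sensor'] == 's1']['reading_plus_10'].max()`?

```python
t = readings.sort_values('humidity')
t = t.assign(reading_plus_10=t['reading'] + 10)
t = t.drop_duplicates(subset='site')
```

882

sort by humidity:
   reading sensor    site  humidity
4      872     s1    roof        19
5       22     s2    roof        30
2       21     s2    dock        43
1      855     s1    dock        44
3      657     s1  garage        46
7      187     s1    roof        50
0      641     s2    dock        65
6      163     s1  garage        92
add column reading_plus_10 = t['reading'] + 10:
   reading sensor    site  humidity  reading_plus_10
4      872     s1    roof        19              882
5       22     s2    roof        30               32
2       21     s2    dock        43               31
1      855     s1    dock        44              865
3      657     s1  garage        46              667
7      187     s1    roof        50              197
0      641     s2    dock        65              651
6      163     s1  garage        92              173
drop duplicate site (keep=first):
   reading sensor    site  humidity  reading_plus_10
4      872     s1    roof        19              882
2       21     s2    dock        43               31
3      657     s1  garage        46              667
filter rows where sensor == 's1':
   reading sensor    site  humidity  reading_plus_10
4      872     s1    roof        19              882
3      657     s1  garage        46              667
So max() = 882.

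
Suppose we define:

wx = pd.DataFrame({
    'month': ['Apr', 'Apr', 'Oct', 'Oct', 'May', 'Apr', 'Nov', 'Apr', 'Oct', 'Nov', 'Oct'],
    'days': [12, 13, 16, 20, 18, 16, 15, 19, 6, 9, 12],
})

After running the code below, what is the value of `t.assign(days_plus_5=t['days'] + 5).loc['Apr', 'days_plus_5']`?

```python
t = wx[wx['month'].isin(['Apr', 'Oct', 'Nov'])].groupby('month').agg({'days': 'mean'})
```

filter rows where month in ['Apr', 'Oct', 'Nov']:
   month  days
0    Apr    12
1    Apr    13
2    Oct    16
3    Oct    20
5    Apr    16
6    Nov    15
7    Apr    19
8    Oct     6
9    Nov     9
10   Oct    12
group by month, mean of days:
       days
month      
Apr    15.0
Nov    12.0
Oct    13.5
add column days_plus_5 = t['days'] + 5:
       days  days_plus_5
month                   
Apr    15.0         20.0
Nov    12.0         17.0
Oct    13.5         18.5
Taking the value at row 'Apr', column 'days_plus_5' gives 20.0.

20.0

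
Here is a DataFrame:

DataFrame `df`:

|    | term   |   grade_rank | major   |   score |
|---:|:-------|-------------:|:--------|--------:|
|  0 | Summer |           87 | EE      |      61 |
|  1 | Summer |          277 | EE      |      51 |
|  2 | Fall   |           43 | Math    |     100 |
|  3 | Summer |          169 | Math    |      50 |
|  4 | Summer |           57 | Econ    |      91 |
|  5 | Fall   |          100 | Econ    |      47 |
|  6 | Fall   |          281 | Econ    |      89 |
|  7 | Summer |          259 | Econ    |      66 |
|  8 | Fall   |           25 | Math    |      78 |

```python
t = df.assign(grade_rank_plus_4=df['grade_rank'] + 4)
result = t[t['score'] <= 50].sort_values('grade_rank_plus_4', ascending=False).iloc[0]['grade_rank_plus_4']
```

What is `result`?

173

add column grade_rank_plus_4 = df['grade_rank'] + 4:
     term  grade_rank major  score  grade_rank_plus_4
0  Summer          87    EE     61                 91
1  Summer         277    EE     51                281
2    Fall          43  Math    100                 47
3  Summer         169  Math     50                173
4  Summer          57  Econ     91                 61
5    Fall         100  Econ     47                104
6    Fall         281  Econ     89                285
7  Summer         259  Econ     66                263
8    Fall          25  Math     78                 29
filter rows where score <= 50:
     term  grade_rank major  score  grade_rank_plus_4
3  Summer         169  Math     50                173
5    Fall         100  Econ     47                104
sort by grade_rank_plus_4 descending:
     term  grade_rank major  score  grade_rank_plus_4
3  Summer         169  Math     50                173
5    Fall         100  Econ     47                104
Reading off the value at position 0, column 'grade_rank_plus_4', we get 173.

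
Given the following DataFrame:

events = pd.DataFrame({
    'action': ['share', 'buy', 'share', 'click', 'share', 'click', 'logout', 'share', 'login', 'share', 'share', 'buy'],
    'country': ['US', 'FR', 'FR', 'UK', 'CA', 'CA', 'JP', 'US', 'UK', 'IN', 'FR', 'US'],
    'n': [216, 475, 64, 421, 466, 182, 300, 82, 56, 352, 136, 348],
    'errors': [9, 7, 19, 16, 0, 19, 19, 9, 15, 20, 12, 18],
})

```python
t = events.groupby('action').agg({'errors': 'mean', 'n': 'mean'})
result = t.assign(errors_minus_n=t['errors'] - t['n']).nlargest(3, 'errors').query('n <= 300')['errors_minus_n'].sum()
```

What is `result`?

group by action: mean(errors), mean(n):
        errors           n
action                    
buy       12.5  411.500000
click     17.5  301.500000
login     15.0   56.000000
logout    19.0  300.000000
share     11.5  219.333333
add column errors_minus_n = t['errors'] - t['n']:
        errors           n  errors_minus_n
action                                    
buy       12.5  411.500000     -399.000000
click     17.5  301.500000     -284.000000
login     15.0   56.000000      -41.000000
logout    19.0  300.000000     -281.000000
share     11.5  219.333333     -207.833333
take 3 rows with largest errors:
        errors      n  errors_minus_n
action                               
logout    19.0  300.0          -281.0
click     17.5  301.5          -284.0
login     15.0   56.0           -41.0
filter rows where n <= 300:
        errors      n  errors_minus_n
action                               
logout    19.0  300.0          -281.0
login     15.0   56.0           -41.0
So sum() = -322.0.

-322.0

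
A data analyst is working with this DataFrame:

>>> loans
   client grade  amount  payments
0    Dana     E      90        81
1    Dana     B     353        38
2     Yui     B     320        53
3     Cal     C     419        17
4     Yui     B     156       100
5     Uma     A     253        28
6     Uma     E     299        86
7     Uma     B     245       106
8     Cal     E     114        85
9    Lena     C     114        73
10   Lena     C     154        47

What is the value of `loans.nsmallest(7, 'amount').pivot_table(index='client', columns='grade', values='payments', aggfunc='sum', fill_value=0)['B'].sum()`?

take 7 rows with smallest amount:
   client grade  amount  payments
0    Dana     E      90        81
8     Cal     E     114        85
9    Lena     C     114        73
10   Lena     C     154        47
4     Yui     B     156       100
7     Uma     B     245       106
5     Uma     A     253        28
pivot: rows=client, cols=grade, sum(payments):
grade    A    B    C   E
client                  
Cal      0    0    0  85
Dana     0    0    0  81
Lena     0    0  120   0
Uma     28  106    0   0
Yui      0  100    0   0
So sum() = 206.

206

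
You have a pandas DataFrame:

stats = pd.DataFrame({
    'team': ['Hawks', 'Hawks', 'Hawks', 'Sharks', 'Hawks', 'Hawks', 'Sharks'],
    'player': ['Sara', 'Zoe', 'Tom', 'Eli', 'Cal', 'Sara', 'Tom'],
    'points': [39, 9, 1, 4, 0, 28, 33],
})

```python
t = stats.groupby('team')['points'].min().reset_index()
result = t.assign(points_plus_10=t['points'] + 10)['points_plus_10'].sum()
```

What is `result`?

group by team, min of points:
team
Hawks     0
Sharks    4
Name: points, dtype: int64
reset_index():
     team  points
0   Hawks       0
1  Sharks       4
add column points_plus_10 = t['points'] + 10:
     team  points  points_plus_10
0   Hawks       0              10
1  Sharks       4              14

24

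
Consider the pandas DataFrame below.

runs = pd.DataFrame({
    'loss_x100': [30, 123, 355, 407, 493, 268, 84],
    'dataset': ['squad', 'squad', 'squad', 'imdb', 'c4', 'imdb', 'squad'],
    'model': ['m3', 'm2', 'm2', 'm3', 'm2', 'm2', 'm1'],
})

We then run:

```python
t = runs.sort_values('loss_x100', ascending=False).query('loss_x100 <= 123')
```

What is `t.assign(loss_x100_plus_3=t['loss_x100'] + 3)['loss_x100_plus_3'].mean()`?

82.0

sort by loss_x100 descending:
   loss_x100 dataset model
4        493      c4    m2
3        407    imdb    m3
2        355   squad    m2
5        268    imdb    m2
1        123   squad    m2
6         84   squad    m1
0         30   squad    m3
filter rows where loss_x100 <= 123:
   loss_x100 dataset model
1        123   squad    m2
6         84   squad    m1
0         30   squad    m3
add column loss_x100_plus_3 = t['loss_x100'] + 3:
   loss_x100 dataset model  loss_x100_plus_3
1        123   squad    m2               126
6         84   squad    m1                87
0         30   squad    m3                33
Hence 82.0.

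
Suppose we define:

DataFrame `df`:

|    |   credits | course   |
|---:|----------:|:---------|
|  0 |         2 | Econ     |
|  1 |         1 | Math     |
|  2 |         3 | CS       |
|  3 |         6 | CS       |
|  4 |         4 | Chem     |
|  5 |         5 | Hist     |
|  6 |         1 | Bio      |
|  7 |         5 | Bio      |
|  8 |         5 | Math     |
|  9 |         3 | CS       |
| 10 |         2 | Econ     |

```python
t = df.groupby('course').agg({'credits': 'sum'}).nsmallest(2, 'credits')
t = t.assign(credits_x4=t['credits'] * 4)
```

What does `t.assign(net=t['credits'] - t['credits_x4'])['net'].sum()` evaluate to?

group by course, sum of credits:
        credits
course         
Bio           6
CS           12
Chem          4
Econ          4
Hist          5
Math          6
take 2 rows with smallest credits:
        credits
course         
Chem          4
Econ          4
add column credits_x4 = t['credits'] * 4:
        credits  credits_x4
course                     
Chem          4          16
Econ          4          16
add column net = t['credits'] - t['credits_x4']:
        credits  credits_x4  net
course                          
Chem          4          16  -12
Econ          4          16  -12

-24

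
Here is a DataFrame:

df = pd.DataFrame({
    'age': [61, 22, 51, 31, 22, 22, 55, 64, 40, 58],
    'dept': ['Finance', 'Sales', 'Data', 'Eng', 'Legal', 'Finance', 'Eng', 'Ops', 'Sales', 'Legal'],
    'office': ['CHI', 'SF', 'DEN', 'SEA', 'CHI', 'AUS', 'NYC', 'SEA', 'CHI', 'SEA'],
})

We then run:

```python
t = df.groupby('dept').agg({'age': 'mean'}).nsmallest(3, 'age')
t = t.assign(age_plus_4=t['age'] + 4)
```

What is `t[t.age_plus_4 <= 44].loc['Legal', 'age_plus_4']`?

group by dept, mean of age:
          age
dept         
Data     51.0
Eng      43.0
Finance  41.5
Legal    40.0
Ops      64.0
Sales    31.0
take 3 rows with smallest age:
          age
dept         
Sales    31.0
Legal    40.0
Finance  41.5
add column age_plus_4 = t['age'] + 4:
          age  age_plus_4
dept                     
Sales    31.0        35.0
Legal    40.0        44.0
Finance  41.5        45.5
filter rows where age_plus_4 <= 44:
        age  age_plus_4
dept                   
Sales  31.0        35.0
Legal  40.0        44.0
Reading off the value at row 'Legal', column 'age_plus_4', we get 44.0.

44.0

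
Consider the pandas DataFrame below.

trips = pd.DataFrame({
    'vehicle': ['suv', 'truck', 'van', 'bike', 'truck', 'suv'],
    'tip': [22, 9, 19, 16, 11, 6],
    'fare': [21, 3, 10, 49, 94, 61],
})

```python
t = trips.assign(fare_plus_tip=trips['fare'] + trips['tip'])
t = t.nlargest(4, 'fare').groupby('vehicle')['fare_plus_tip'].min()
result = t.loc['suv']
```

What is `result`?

add column fare_plus_tip = trips['fare'] + trips['tip']:
  vehicle  tip  fare  fare_plus_tip
0     suv   22    21             43
1   truck    9     3             12
2     van   19    10             29
3    bike   16    49             65
4   truck   11    94            105
5     suv    6    61             67
take 4 rows with largest fare:
  vehicle  tip  fare  fare_plus_tip
4   truck   11    94            105
5     suv    6    61             67
3    bike   16    49             65
0     suv   22    21             43
group by vehicle, min of fare_plus_tip:
vehicle
bike      65
suv       43
truck    105
Name: fare_plus_tip, dtype: int64

43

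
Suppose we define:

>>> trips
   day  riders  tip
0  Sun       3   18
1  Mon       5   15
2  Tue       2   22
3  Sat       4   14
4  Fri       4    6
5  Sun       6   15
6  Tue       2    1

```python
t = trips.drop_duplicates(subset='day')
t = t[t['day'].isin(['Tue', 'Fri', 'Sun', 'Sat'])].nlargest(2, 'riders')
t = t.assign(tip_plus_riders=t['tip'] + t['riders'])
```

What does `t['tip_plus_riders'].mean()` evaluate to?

drop duplicate day (keep=first):
   day  riders  tip
0  Sun       3   18
1  Mon       5   15
2  Tue       2   22
3  Sat       4   14
4  Fri       4    6
filter rows where day in ['Tue', 'Fri', 'Sun', 'Sat']:
   day  riders  tip
0  Sun       3   18
2  Tue       2   22
3  Sat       4   14
4  Fri       4    6
take 2 rows with largest riders:
   day  riders  tip
3  Sat       4   14
4  Fri       4    6
add column tip_plus_riders = t['tip'] + t['riders']:
   day  riders  tip  tip_plus_riders
3  Sat       4   14               18
4  Fri       4    6               10
mean of column 'tip_plus_riders' → 14.0

14.0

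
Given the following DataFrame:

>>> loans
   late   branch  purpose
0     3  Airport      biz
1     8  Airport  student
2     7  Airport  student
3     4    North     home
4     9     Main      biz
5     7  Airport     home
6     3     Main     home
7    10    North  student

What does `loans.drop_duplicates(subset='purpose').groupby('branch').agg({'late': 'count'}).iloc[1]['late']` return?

1

drop duplicate purpose (keep=first):
   late   branch  purpose
0     3  Airport      biz
1     8  Airport  student
3     4    North     home
group by branch, count of late:
         late
branch       
Airport     2
North       1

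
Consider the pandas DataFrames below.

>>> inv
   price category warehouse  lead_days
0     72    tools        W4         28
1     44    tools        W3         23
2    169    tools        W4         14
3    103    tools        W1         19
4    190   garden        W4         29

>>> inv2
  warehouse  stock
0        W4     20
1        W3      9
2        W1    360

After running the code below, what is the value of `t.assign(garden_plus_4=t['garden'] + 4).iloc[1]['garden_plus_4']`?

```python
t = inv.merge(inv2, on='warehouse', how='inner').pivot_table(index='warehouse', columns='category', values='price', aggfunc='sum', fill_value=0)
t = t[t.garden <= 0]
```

merge on 'warehouse' (how='inner') → 5 rows:
   price category warehouse  lead_days  stock
0     72    tools        W4         28     20
1     44    tools        W3         23      9
2    169    tools        W4         14     20
3    103    tools        W1         19    360
4    190   garden        W4         29     20
pivot: rows=warehouse, cols=category, sum(price):
category   garden  tools
warehouse               
W1              0    103
W3              0     44
W4            190    241
filter rows where garden <= 0:
category   garden  tools
warehouse               
W1              0    103
W3              0     44
add column garden_plus_4 = t['garden'] + 4:
category   garden  tools  garden_plus_4
warehouse                              
W1              0    103              4
W3              0     44              4
The value at position 1, column 'garden_plus_4' is 4.

4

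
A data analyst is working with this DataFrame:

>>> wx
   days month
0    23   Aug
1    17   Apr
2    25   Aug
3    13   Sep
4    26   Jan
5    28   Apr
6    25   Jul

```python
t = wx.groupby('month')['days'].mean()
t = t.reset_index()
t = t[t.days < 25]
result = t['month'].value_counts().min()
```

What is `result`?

group by month, mean of days:
month
Apr    22.5
Aug    24.0
Jan    26.0
Jul    25.0
Sep    13.0
Name: days, dtype: float64
reset_index():
  month  days
0   Apr  22.5
1   Aug  24.0
2   Jan  26.0
3   Jul  25.0
4   Sep  13.0
filter rows where days < 25:
  month  days
0   Apr  22.5
1   Aug  24.0
4   Sep  13.0
value_counts of month:
month
Apr    1
Aug    1
Sep    1
Name: count, dtype: int64
Taking the min of the resulting series gives 1.

1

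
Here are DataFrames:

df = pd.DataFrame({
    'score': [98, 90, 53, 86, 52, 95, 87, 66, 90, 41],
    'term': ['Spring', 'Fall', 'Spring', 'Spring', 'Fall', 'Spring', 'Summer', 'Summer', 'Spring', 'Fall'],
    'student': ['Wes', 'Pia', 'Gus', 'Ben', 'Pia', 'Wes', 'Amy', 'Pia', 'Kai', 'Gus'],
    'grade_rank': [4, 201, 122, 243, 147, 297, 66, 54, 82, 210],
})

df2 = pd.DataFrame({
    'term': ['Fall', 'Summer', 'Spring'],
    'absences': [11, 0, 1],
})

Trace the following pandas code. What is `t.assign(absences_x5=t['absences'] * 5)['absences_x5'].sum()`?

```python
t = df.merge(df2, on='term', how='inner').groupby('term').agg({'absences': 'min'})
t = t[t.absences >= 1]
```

merge on 'term' (how='inner') → 10 rows:
   score    term student  grade_rank  absences
0     98  Spring     Wes           4         1
1     90    Fall     Pia         201        11
2     53  Spring     Gus         122         1
3     86  Spring     Ben         243         1
4     52    Fall     Pia         147        11
5     95  Spring     Wes         297         1
6     87  Summer     Amy          66         0
7     66  Summer     Pia          54         0
8     90  Spring     Kai          82         1
9     41    Fall     Gus         210        11
group by term, min of absences:
        absences
term            
Fall          11
Spring         1
Summer         0
filter rows where absences >= 1:
        absences
term            
Fall          11
Spring         1
add column absences_x5 = t['absences'] * 5:
        absences  absences_x5
term                         
Fall          11           55
Spring         1            5

60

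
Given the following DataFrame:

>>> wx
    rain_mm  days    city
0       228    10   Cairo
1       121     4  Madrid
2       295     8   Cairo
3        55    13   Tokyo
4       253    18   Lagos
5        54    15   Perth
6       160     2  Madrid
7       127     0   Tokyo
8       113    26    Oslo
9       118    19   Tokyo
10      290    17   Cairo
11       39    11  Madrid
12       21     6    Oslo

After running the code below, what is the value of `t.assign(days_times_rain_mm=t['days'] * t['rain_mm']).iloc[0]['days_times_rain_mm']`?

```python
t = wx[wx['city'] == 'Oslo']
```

2938

filter rows where city == 'Oslo':
    rain_mm  days  city
8       113    26  Oslo
12       21     6  Oslo
add column days_times_rain_mm = t['days'] * t['rain_mm']:
    rain_mm  days  city  days_times_rain_mm
8       113    26  Oslo                2938
12       21     6  Oslo                 126
So iloc[0]['days_times_rain_mm'] = 2938.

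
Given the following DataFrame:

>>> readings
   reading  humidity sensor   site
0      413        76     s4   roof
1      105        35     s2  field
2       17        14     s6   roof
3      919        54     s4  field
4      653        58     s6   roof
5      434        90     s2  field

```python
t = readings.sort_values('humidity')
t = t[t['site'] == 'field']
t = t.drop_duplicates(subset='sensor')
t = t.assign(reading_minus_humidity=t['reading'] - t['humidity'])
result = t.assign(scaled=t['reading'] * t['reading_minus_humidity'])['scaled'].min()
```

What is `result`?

7350

sort by humidity:
   reading  humidity sensor   site
2       17        14     s6   roof
1      105        35     s2  field
3      919        54     s4  field
4      653        58     s6   roof
0      413        76     s4   roof
5      434        90     s2  field
filter rows where site == 'field':
   reading  humidity sensor   site
1      105        35     s2  field
3      919        54     s4  field
5      434        90     s2  field
drop duplicate sensor (keep=first):
   reading  humidity sensor   site
1      105        35     s2  field
3      919        54     s4  field
add column reading_minus_humidity = t['reading'] - t['humidity']:
   reading  humidity sensor   site  reading_minus_humidity
1      105        35     s2  field                      70
3      919        54     s4  field                     865
add column scaled = t['reading'] * t['reading_minus_humidity']:
   reading  humidity sensor   site  reading_minus_humidity  scaled
1      105        35     s2  field                      70    7350
3      919        54     s4  field                     865  794935
Then the min of column 'scaled': 7350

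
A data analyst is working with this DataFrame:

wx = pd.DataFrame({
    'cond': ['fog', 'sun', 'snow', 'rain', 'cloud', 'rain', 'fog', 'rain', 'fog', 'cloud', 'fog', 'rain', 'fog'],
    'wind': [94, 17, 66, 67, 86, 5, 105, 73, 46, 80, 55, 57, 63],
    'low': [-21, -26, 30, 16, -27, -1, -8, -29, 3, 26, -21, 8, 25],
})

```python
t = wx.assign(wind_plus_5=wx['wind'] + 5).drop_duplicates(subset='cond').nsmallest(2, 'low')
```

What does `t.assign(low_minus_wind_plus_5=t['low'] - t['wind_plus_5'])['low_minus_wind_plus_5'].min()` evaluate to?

add column wind_plus_5 = wx['wind'] + 5:
     cond  wind  low  wind_plus_5
0     fog    94  -21           99
1     sun    17  -26           22
2    snow    66   30           71
3    rain    67   16           72
4   cloud    86  -27           91
5    rain     5   -1           10
6     fog   105   -8          110
7    rain    73  -29           78
8     fog    46    3           51
9   cloud    80   26           85
10    fog    55  -21           60
11   rain    57    8           62
12    fog    63   25           68
drop duplicate cond (keep=first):
    cond  wind  low  wind_plus_5
0    fog    94  -21           99
1    sun    17  -26           22
2   snow    66   30           71
3   rain    67   16           72
4  cloud    86  -27           91
take 2 rows with smallest low:
    cond  wind  low  wind_plus_5
4  cloud    86  -27           91
1    sun    17  -26           22
add column low_minus_wind_plus_5 = t['low'] - t['wind_plus_5']:
    cond  wind  low  wind_plus_5  low_minus_wind_plus_5
4  cloud    86  -27           91                   -118
1    sun    17  -26           22                    -48
The min of column 'low_minus_wind_plus_5' is -118.

-118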